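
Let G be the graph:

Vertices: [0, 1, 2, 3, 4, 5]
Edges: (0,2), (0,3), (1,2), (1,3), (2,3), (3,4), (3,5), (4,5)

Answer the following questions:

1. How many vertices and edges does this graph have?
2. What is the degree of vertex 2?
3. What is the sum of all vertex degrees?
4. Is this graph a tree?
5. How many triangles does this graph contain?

Count: 6 vertices, 8 edges.
Vertex 2 has neighbors [0, 1, 3], degree = 3.
Handshaking lemma: 2 * 8 = 16.
A tree on 6 vertices has 5 edges. This graph has 8 edges (3 extra). Not a tree.
Number of triangles = 3.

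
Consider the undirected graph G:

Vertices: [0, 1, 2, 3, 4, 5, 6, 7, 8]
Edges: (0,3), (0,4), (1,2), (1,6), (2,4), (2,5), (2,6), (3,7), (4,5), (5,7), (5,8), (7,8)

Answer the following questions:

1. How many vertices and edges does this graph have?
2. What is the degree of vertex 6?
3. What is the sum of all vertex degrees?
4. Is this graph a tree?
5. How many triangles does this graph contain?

Count: 9 vertices, 12 edges.
Vertex 6 has neighbors [1, 2], degree = 2.
Handshaking lemma: 2 * 12 = 24.
A tree on 9 vertices has 8 edges. This graph has 12 edges (4 extra). Not a tree.
Number of triangles = 3.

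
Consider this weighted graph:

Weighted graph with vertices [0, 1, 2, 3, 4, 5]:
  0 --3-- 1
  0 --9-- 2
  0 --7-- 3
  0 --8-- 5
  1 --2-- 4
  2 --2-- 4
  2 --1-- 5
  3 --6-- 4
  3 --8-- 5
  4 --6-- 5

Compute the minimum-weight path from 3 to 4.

Using Dijkstra's algorithm from vertex 3:
Shortest path: 3 -> 4
Total weight: 6 = 6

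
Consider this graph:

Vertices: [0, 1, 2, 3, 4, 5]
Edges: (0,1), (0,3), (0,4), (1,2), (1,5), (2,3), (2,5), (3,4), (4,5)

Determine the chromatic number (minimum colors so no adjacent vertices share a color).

The graph has a maximum clique of size 3 (lower bound on chromatic number).
A valid 3-coloring: {0: 0, 1: 1, 2: 0, 3: 2, 4: 1, 5: 2}.
Chromatic number = 3.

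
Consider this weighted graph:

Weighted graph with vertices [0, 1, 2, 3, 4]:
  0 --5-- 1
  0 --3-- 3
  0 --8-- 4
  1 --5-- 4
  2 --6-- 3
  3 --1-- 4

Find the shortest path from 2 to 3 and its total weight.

Using Dijkstra's algorithm from vertex 2:
Shortest path: 2 -> 3
Total weight: 6 = 6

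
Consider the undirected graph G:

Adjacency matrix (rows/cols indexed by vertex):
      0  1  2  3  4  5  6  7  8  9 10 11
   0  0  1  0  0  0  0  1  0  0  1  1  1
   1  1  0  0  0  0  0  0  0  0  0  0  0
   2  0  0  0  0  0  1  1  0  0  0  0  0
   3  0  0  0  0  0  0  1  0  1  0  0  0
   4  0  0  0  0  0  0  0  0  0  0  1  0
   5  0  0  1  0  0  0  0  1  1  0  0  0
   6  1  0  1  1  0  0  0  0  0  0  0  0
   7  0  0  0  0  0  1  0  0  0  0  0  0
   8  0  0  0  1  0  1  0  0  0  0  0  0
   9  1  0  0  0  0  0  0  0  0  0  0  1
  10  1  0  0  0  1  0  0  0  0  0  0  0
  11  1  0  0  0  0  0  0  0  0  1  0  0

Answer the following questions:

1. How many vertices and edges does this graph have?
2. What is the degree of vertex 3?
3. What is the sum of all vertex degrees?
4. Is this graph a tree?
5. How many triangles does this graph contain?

Count: 12 vertices, 13 edges.
Vertex 3 has neighbors [6, 8], degree = 2.
Handshaking lemma: 2 * 13 = 26.
A tree on 12 vertices has 11 edges. This graph has 13 edges (2 extra). Not a tree.
Number of triangles = 1.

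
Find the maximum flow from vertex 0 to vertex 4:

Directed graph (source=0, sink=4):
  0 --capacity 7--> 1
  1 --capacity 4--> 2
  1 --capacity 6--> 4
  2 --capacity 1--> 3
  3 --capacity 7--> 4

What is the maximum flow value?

Computing max flow:
  Flow on (0->1): 7/7
  Flow on (1->2): 1/4
  Flow on (1->4): 6/6
  Flow on (2->3): 1/1
  Flow on (3->4): 1/7
Maximum flow = 7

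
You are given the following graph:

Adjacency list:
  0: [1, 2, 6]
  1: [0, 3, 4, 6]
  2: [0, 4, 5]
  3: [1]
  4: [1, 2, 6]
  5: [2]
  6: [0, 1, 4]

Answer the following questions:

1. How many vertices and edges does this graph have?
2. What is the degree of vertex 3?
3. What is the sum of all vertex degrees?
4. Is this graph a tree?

Count: 7 vertices, 9 edges.
Vertex 3 has neighbors [1], degree = 1.
Handshaking lemma: 2 * 9 = 18.
A tree on 7 vertices has 6 edges. This graph has 9 edges (3 extra). Not a tree.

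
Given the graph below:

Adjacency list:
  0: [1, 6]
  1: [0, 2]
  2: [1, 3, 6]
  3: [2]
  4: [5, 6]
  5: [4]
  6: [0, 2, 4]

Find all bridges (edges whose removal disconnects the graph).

A bridge is an edge whose removal increases the number of connected components.
Bridges found: (2,3), (4,5), (4,6)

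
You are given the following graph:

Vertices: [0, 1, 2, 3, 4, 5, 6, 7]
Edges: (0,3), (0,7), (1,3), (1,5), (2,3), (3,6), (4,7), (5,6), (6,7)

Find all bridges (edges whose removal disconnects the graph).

A bridge is an edge whose removal increases the number of connected components.
Bridges found: (2,3), (4,7)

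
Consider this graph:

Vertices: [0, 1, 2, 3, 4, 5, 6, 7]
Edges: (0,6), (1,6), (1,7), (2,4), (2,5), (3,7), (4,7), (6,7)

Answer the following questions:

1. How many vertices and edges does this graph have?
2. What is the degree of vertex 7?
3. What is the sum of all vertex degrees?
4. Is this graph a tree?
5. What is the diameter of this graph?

Count: 8 vertices, 8 edges.
Vertex 7 has neighbors [1, 3, 4, 6], degree = 4.
Handshaking lemma: 2 * 8 = 16.
A tree on 8 vertices has 7 edges. This graph has 8 edges (1 extra). Not a tree.
Diameter (longest shortest path) = 5.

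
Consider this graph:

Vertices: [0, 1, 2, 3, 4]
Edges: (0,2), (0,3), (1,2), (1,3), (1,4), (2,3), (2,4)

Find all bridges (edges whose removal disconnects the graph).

No bridges found. The graph is 2-edge-connected (no single edge removal disconnects it).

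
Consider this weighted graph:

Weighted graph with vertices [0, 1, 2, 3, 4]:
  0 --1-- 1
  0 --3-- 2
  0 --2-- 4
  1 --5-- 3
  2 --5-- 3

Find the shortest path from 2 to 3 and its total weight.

Using Dijkstra's algorithm from vertex 2:
Shortest path: 2 -> 3
Total weight: 5 = 5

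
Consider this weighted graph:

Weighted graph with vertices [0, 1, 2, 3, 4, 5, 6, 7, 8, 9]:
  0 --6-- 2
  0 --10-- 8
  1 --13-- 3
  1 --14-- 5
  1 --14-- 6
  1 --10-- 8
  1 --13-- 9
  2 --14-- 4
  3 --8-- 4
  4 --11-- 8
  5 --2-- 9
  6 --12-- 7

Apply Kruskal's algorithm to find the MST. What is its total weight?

Applying Kruskal's algorithm (sort edges by weight, add if no cycle):
  Add (5,9) w=2
  Add (0,2) w=6
  Add (3,4) w=8
  Add (0,8) w=10
  Add (1,8) w=10
  Add (4,8) w=11
  Add (6,7) w=12
  Add (1,9) w=13
  Skip (1,3) w=13 (creates cycle)
  Add (1,6) w=14
  Skip (1,5) w=14 (creates cycle)
  Skip (2,4) w=14 (creates cycle)
MST weight = 86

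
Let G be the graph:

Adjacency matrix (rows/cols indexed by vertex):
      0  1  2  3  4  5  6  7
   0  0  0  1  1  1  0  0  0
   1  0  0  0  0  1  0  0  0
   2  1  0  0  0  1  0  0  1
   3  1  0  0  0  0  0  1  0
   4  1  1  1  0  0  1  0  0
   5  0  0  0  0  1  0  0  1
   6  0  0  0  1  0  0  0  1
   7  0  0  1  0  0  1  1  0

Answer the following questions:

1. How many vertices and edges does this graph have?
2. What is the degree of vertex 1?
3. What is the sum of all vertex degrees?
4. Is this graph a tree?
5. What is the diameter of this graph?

Count: 8 vertices, 10 edges.
Vertex 1 has neighbors [4], degree = 1.
Handshaking lemma: 2 * 10 = 20.
A tree on 8 vertices has 7 edges. This graph has 10 edges (3 extra). Not a tree.
Diameter (longest shortest path) = 4.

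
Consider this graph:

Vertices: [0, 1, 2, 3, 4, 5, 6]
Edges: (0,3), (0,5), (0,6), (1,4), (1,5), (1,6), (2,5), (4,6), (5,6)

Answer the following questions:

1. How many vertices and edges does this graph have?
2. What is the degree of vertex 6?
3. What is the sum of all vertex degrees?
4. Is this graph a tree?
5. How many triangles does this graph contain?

Count: 7 vertices, 9 edges.
Vertex 6 has neighbors [0, 1, 4, 5], degree = 4.
Handshaking lemma: 2 * 9 = 18.
A tree on 7 vertices has 6 edges. This graph has 9 edges (3 extra). Not a tree.
Number of triangles = 3.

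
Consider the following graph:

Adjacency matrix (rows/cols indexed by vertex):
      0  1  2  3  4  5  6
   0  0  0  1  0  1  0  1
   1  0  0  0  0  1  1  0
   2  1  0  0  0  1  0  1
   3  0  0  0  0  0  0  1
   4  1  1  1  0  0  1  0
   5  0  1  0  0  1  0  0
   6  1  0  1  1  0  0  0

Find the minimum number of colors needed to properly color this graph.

The graph has a maximum clique of size 3 (lower bound on chromatic number).
A valid 3-coloring: {0: 1, 1: 1, 2: 2, 3: 1, 4: 0, 5: 2, 6: 0}.
Chromatic number = 3.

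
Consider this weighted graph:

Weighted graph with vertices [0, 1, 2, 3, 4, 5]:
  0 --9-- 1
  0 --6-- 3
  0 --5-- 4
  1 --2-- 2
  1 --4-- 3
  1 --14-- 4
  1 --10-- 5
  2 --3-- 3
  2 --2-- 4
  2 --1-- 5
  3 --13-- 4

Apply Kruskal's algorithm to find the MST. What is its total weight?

Applying Kruskal's algorithm (sort edges by weight, add if no cycle):
  Add (2,5) w=1
  Add (1,2) w=2
  Add (2,4) w=2
  Add (2,3) w=3
  Skip (1,3) w=4 (creates cycle)
  Add (0,4) w=5
  Skip (0,3) w=6 (creates cycle)
  Skip (0,1) w=9 (creates cycle)
  Skip (1,5) w=10 (creates cycle)
  Skip (3,4) w=13 (creates cycle)
  Skip (1,4) w=14 (creates cycle)
MST weight = 13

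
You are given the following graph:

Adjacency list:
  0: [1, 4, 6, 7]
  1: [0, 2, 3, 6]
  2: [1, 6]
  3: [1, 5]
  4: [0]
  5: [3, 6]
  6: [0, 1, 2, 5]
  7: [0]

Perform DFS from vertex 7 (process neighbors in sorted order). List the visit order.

DFS from vertex 7 (neighbors processed in ascending order):
Visit order: 7, 0, 1, 2, 6, 5, 3, 4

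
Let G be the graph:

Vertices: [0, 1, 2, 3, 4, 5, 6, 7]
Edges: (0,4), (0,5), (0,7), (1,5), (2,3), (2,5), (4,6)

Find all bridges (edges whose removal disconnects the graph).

A bridge is an edge whose removal increases the number of connected components.
Bridges found: (0,4), (0,5), (0,7), (1,5), (2,3), (2,5), (4,6)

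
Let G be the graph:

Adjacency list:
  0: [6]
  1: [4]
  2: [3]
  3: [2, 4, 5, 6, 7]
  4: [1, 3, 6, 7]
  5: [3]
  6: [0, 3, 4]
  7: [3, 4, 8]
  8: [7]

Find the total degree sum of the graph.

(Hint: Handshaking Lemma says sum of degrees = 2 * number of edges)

Count edges: 10 edges.
By Handshaking Lemma: sum of degrees = 2 * 10 = 20.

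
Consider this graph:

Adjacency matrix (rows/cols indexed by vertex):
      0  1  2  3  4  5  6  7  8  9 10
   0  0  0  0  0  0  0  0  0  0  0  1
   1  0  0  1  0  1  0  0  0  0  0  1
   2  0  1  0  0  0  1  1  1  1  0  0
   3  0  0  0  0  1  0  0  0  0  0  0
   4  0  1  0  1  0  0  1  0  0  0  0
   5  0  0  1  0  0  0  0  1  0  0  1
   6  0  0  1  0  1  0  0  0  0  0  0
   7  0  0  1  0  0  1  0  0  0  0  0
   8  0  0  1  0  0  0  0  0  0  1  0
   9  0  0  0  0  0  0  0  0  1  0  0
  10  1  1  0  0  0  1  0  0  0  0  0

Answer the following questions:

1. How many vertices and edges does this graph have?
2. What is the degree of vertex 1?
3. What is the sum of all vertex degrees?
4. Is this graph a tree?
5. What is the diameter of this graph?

Count: 11 vertices, 13 edges.
Vertex 1 has neighbors [2, 4, 10], degree = 3.
Handshaking lemma: 2 * 13 = 26.
A tree on 11 vertices has 10 edges. This graph has 13 edges (3 extra). Not a tree.
Diameter (longest shortest path) = 5.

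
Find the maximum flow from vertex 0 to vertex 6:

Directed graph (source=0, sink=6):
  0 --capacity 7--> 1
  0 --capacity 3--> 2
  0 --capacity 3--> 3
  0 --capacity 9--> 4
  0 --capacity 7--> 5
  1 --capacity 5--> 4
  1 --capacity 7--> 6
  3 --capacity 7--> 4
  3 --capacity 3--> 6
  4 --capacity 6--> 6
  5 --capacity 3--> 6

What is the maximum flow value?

Computing max flow:
  Flow on (0->1): 7/7
  Flow on (0->3): 3/3
  Flow on (0->4): 6/9
  Flow on (0->5): 3/7
  Flow on (1->6): 7/7
  Flow on (3->6): 3/3
  Flow on (4->6): 6/6
  Flow on (5->6): 3/3
Maximum flow = 19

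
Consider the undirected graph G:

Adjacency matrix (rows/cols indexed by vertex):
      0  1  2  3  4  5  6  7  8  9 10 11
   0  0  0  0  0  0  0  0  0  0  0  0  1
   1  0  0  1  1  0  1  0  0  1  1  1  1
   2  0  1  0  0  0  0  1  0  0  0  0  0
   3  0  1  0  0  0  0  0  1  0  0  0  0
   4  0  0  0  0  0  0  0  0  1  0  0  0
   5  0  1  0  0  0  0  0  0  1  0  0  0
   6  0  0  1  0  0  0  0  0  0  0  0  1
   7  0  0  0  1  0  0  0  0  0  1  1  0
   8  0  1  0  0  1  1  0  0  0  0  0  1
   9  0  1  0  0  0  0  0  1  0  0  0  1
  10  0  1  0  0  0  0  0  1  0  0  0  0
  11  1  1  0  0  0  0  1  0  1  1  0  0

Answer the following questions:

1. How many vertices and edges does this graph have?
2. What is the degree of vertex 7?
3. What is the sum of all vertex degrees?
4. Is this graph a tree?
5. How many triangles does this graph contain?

Count: 12 vertices, 17 edges.
Vertex 7 has neighbors [3, 9, 10], degree = 3.
Handshaking lemma: 2 * 17 = 34.
A tree on 12 vertices has 11 edges. This graph has 17 edges (6 extra). Not a tree.
Number of triangles = 3.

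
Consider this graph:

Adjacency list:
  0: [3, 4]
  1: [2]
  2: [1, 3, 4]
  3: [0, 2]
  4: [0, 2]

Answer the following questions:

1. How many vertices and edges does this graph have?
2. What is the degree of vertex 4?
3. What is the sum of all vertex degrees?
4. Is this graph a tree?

Count: 5 vertices, 5 edges.
Vertex 4 has neighbors [0, 2], degree = 2.
Handshaking lemma: 2 * 5 = 10.
A tree on 5 vertices has 4 edges. This graph has 5 edges (1 extra). Not a tree.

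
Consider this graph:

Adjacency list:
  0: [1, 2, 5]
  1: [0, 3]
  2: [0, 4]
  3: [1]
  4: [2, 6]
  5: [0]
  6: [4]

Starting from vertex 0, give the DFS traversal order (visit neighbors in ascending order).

DFS from vertex 0 (neighbors processed in ascending order):
Visit order: 0, 1, 3, 2, 4, 6, 5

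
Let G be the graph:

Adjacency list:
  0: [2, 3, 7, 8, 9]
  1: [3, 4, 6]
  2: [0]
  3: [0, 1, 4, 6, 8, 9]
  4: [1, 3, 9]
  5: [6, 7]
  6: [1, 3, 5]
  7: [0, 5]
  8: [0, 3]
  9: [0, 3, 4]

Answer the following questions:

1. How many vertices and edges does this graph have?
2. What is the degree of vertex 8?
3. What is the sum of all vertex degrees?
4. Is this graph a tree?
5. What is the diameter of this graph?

Count: 10 vertices, 15 edges.
Vertex 8 has neighbors [0, 3], degree = 2.
Handshaking lemma: 2 * 15 = 30.
A tree on 10 vertices has 9 edges. This graph has 15 edges (6 extra). Not a tree.
Diameter (longest shortest path) = 3.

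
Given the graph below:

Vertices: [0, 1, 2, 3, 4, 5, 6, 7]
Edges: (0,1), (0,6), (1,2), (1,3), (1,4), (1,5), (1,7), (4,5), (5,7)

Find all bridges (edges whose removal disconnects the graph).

A bridge is an edge whose removal increases the number of connected components.
Bridges found: (0,1), (0,6), (1,2), (1,3)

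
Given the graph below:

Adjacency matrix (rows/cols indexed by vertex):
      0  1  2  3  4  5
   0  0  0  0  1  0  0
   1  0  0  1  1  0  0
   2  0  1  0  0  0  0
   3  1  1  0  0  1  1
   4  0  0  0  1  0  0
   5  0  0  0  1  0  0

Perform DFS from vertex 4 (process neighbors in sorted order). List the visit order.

DFS from vertex 4 (neighbors processed in ascending order):
Visit order: 4, 3, 0, 1, 2, 5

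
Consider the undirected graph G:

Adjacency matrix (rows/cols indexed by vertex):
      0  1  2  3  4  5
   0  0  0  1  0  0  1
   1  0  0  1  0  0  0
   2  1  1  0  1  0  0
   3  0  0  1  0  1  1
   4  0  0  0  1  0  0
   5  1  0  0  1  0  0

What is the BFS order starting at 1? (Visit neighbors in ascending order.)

BFS from vertex 1 (neighbors processed in ascending order):
Visit order: 1, 2, 0, 3, 5, 4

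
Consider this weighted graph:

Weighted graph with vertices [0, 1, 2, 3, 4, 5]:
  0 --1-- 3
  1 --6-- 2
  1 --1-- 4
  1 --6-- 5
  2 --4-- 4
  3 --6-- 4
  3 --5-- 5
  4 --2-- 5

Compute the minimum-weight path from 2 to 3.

Using Dijkstra's algorithm from vertex 2:
Shortest path: 2 -> 4 -> 3
Total weight: 4 + 6 = 10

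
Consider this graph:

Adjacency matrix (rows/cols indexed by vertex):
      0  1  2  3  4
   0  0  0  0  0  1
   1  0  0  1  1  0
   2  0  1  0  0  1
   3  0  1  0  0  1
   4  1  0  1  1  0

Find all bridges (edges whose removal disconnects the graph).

A bridge is an edge whose removal increases the number of connected components.
Bridges found: (0,4)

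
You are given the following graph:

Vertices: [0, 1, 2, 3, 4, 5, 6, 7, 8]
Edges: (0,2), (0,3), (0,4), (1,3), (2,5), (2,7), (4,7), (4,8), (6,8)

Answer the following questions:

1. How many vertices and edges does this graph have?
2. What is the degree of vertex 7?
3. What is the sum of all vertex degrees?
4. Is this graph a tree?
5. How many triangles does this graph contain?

Count: 9 vertices, 9 edges.
Vertex 7 has neighbors [2, 4], degree = 2.
Handshaking lemma: 2 * 9 = 18.
A tree on 9 vertices has 8 edges. This graph has 9 edges (1 extra). Not a tree.
Number of triangles = 0.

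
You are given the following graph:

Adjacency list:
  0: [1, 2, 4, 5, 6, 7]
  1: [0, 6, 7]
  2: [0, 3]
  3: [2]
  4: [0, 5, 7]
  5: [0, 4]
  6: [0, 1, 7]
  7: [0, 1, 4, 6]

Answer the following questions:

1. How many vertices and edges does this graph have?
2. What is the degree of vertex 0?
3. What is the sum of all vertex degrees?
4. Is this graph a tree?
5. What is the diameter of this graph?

Count: 8 vertices, 12 edges.
Vertex 0 has neighbors [1, 2, 4, 5, 6, 7], degree = 6.
Handshaking lemma: 2 * 12 = 24.
A tree on 8 vertices has 7 edges. This graph has 12 edges (5 extra). Not a tree.
Diameter (longest shortest path) = 3.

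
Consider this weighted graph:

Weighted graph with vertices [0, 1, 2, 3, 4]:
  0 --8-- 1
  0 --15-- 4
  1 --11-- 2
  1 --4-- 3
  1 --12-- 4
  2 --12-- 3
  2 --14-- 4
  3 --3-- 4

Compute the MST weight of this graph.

Applying Kruskal's algorithm (sort edges by weight, add if no cycle):
  Add (3,4) w=3
  Add (1,3) w=4
  Add (0,1) w=8
  Add (1,2) w=11
  Skip (1,4) w=12 (creates cycle)
  Skip (2,3) w=12 (creates cycle)
  Skip (2,4) w=14 (creates cycle)
  Skip (0,4) w=15 (creates cycle)
MST weight = 26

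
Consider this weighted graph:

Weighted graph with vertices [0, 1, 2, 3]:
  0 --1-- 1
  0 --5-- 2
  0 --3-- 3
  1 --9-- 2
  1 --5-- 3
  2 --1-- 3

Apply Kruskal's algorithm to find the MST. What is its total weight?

Applying Kruskal's algorithm (sort edges by weight, add if no cycle):
  Add (0,1) w=1
  Add (2,3) w=1
  Add (0,3) w=3
  Skip (0,2) w=5 (creates cycle)
  Skip (1,3) w=5 (creates cycle)
  Skip (1,2) w=9 (creates cycle)
MST weight = 5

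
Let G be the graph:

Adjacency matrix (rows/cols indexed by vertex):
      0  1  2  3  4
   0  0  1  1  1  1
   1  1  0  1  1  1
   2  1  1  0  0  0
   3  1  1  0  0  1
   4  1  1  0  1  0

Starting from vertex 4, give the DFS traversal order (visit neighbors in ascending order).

DFS from vertex 4 (neighbors processed in ascending order):
Visit order: 4, 0, 1, 2, 3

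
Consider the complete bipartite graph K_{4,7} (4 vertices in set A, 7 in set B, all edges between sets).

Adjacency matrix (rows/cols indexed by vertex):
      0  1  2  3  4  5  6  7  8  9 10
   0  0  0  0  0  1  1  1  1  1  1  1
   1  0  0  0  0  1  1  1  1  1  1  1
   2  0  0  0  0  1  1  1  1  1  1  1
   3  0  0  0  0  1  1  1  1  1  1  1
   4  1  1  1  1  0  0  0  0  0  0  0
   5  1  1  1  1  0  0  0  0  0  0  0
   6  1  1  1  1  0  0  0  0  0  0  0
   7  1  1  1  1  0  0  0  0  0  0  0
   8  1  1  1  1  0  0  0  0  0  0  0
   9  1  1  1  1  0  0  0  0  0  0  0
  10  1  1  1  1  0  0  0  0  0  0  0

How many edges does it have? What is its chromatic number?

K_{4,7} has 4 * 7 = 28 edges.
Bipartite graphs have chromatic number 2 (color each partition differently).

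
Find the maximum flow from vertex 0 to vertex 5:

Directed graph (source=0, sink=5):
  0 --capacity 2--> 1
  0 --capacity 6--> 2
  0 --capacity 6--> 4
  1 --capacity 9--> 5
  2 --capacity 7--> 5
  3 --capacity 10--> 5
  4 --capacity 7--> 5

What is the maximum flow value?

Computing max flow:
  Flow on (0->1): 2/2
  Flow on (0->2): 6/6
  Flow on (0->4): 6/6
  Flow on (1->5): 2/9
  Flow on (2->5): 6/7
  Flow on (4->5): 6/7
Maximum flow = 14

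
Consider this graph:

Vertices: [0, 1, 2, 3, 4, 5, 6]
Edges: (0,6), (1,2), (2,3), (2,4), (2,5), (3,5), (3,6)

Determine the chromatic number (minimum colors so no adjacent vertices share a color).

The graph has a maximum clique of size 3 (lower bound on chromatic number).
A valid 3-coloring: {0: 1, 1: 1, 2: 0, 3: 1, 4: 1, 5: 2, 6: 0}.
Chromatic number = 3.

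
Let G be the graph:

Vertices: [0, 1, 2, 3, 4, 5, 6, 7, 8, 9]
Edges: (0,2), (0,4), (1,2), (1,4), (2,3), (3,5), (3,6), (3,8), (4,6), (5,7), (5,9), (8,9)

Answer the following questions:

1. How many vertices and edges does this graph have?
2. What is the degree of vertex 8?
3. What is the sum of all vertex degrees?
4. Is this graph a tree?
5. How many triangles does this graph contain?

Count: 10 vertices, 12 edges.
Vertex 8 has neighbors [3, 9], degree = 2.
Handshaking lemma: 2 * 12 = 24.
A tree on 10 vertices has 9 edges. This graph has 12 edges (3 extra). Not a tree.
Number of triangles = 0.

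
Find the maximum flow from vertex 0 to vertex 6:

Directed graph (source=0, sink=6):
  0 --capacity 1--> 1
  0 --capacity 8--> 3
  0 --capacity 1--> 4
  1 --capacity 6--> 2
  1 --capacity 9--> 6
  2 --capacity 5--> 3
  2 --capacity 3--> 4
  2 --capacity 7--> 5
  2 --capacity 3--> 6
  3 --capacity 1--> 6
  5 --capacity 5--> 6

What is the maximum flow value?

Computing max flow:
  Flow on (0->1): 1/1
  Flow on (0->3): 1/8
  Flow on (1->6): 1/9
  Flow on (3->6): 1/1
Maximum flow = 2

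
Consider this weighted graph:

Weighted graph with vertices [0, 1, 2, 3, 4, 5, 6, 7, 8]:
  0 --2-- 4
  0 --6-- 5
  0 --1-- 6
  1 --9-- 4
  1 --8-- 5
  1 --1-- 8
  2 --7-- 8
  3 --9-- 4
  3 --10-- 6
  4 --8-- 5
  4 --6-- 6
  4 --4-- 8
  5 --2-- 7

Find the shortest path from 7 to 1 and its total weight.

Using Dijkstra's algorithm from vertex 7:
Shortest path: 7 -> 5 -> 1
Total weight: 2 + 8 = 10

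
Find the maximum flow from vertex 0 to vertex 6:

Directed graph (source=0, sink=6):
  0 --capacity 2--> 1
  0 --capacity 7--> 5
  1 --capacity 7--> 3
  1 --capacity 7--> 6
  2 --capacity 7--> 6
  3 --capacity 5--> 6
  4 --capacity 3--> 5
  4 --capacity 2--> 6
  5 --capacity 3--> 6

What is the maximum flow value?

Computing max flow:
  Flow on (0->1): 2/2
  Flow on (0->5): 3/7
  Flow on (1->6): 2/7
  Flow on (5->6): 3/3
Maximum flow = 5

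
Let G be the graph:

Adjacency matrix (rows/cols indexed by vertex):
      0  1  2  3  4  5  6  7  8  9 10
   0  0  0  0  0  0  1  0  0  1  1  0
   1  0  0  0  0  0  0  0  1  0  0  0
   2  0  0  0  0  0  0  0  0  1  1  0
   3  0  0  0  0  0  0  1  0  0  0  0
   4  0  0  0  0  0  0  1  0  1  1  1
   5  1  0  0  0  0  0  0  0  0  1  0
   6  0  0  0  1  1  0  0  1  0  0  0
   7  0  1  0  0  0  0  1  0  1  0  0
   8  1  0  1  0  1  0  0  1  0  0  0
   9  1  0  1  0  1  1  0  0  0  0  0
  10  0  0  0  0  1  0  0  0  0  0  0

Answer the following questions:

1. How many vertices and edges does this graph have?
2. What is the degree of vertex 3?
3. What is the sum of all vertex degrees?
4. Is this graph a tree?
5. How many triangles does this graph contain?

Count: 11 vertices, 14 edges.
Vertex 3 has neighbors [6], degree = 1.
Handshaking lemma: 2 * 14 = 28.
A tree on 11 vertices has 10 edges. This graph has 14 edges (4 extra). Not a tree.
Number of triangles = 1.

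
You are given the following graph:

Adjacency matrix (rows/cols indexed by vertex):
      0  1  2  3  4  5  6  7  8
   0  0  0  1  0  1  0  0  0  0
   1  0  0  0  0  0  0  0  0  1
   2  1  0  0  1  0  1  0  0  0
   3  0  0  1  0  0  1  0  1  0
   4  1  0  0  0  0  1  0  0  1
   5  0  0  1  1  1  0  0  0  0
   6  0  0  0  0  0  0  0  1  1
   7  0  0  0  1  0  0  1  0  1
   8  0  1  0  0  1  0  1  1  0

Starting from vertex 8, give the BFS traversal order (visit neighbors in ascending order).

BFS from vertex 8 (neighbors processed in ascending order):
Visit order: 8, 1, 4, 6, 7, 0, 5, 3, 2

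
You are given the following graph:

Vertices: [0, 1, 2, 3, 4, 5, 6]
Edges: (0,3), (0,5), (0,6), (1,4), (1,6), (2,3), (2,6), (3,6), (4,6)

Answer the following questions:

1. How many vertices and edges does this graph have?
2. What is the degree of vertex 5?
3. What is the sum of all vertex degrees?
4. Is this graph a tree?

Count: 7 vertices, 9 edges.
Vertex 5 has neighbors [0], degree = 1.
Handshaking lemma: 2 * 9 = 18.
A tree on 7 vertices has 6 edges. This graph has 9 edges (3 extra). Not a tree.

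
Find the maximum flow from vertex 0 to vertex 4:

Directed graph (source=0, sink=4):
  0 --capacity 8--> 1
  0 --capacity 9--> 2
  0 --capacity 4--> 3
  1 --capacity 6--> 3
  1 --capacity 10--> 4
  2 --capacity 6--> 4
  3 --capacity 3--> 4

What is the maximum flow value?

Computing max flow:
  Flow on (0->1): 8/8
  Flow on (0->2): 6/9
  Flow on (0->3): 3/4
  Flow on (1->4): 8/10
  Flow on (2->4): 6/6
  Flow on (3->4): 3/3
Maximum flow = 17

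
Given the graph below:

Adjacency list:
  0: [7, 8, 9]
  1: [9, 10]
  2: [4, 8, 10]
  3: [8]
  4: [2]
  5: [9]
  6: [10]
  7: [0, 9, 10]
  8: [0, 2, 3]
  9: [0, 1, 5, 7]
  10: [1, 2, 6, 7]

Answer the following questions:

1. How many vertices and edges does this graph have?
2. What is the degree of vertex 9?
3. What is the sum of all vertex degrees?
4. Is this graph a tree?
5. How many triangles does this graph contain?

Count: 11 vertices, 13 edges.
Vertex 9 has neighbors [0, 1, 5, 7], degree = 4.
Handshaking lemma: 2 * 13 = 26.
A tree on 11 vertices has 10 edges. This graph has 13 edges (3 extra). Not a tree.
Number of triangles = 1.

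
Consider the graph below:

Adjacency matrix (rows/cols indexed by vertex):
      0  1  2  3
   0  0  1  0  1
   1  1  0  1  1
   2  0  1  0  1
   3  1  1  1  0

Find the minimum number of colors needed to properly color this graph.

The graph has a maximum clique of size 3 (lower bound on chromatic number).
A valid 3-coloring: {0: 2, 1: 0, 2: 2, 3: 1}.
Chromatic number = 3.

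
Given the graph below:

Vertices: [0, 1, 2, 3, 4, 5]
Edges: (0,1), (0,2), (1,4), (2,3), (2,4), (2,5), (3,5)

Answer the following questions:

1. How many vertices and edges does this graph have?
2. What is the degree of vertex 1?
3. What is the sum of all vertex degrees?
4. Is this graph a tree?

Count: 6 vertices, 7 edges.
Vertex 1 has neighbors [0, 4], degree = 2.
Handshaking lemma: 2 * 7 = 14.
A tree on 6 vertices has 5 edges. This graph has 7 edges (2 extra). Not a tree.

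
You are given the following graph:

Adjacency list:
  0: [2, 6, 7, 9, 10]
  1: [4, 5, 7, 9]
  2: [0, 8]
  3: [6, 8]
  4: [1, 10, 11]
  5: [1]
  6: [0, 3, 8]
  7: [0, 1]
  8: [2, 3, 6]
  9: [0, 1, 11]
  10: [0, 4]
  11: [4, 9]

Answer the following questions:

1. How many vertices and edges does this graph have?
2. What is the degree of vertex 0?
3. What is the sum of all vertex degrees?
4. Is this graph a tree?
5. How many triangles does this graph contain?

Count: 12 vertices, 16 edges.
Vertex 0 has neighbors [2, 6, 7, 9, 10], degree = 5.
Handshaking lemma: 2 * 16 = 32.
A tree on 12 vertices has 11 edges. This graph has 16 edges (5 extra). Not a tree.
Number of triangles = 1.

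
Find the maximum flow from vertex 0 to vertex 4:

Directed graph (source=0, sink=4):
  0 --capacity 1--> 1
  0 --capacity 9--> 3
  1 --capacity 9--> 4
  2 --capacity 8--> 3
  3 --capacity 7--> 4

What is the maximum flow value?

Computing max flow:
  Flow on (0->1): 1/1
  Flow on (0->3): 7/9
  Flow on (1->4): 1/9
  Flow on (3->4): 7/7
Maximum flow = 8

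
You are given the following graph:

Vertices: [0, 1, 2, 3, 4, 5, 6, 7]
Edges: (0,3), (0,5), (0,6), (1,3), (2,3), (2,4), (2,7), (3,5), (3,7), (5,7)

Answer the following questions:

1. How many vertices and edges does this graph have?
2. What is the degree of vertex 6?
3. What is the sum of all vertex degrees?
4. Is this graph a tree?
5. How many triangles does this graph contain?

Count: 8 vertices, 10 edges.
Vertex 6 has neighbors [0], degree = 1.
Handshaking lemma: 2 * 10 = 20.
A tree on 8 vertices has 7 edges. This graph has 10 edges (3 extra). Not a tree.
Number of triangles = 3.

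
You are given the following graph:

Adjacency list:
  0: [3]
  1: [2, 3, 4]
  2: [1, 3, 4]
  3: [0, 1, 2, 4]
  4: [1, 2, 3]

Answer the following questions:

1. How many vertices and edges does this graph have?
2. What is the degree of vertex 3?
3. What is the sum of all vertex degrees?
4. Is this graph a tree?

Count: 5 vertices, 7 edges.
Vertex 3 has neighbors [0, 1, 2, 4], degree = 4.
Handshaking lemma: 2 * 7 = 14.
A tree on 5 vertices has 4 edges. This graph has 7 edges (3 extra). Not a tree.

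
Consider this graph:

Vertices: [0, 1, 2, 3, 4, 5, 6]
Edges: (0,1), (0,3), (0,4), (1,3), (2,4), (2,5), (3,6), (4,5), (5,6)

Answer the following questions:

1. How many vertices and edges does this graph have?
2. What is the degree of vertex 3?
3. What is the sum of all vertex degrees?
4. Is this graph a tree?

Count: 7 vertices, 9 edges.
Vertex 3 has neighbors [0, 1, 6], degree = 3.
Handshaking lemma: 2 * 9 = 18.
A tree on 7 vertices has 6 edges. This graph has 9 edges (3 extra). Not a tree.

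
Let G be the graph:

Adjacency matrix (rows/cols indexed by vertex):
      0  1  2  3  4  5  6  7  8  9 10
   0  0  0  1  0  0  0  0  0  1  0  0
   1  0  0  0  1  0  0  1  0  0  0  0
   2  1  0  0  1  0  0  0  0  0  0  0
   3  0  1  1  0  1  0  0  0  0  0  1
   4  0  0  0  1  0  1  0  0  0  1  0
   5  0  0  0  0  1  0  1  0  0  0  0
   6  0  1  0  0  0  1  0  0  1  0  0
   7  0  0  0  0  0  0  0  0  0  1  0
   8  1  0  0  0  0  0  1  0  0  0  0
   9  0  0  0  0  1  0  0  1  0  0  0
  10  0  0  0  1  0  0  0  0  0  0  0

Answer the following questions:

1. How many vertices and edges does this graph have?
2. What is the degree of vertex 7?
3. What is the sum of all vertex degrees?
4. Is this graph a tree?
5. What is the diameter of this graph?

Count: 11 vertices, 12 edges.
Vertex 7 has neighbors [9], degree = 1.
Handshaking lemma: 2 * 12 = 24.
A tree on 11 vertices has 10 edges. This graph has 12 edges (2 extra). Not a tree.
Diameter (longest shortest path) = 5.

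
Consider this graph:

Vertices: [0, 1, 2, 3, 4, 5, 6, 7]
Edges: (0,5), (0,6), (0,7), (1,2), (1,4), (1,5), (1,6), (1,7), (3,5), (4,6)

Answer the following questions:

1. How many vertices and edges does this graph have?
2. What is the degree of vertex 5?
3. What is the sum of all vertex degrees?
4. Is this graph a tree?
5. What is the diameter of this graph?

Count: 8 vertices, 10 edges.
Vertex 5 has neighbors [0, 1, 3], degree = 3.
Handshaking lemma: 2 * 10 = 20.
A tree on 8 vertices has 7 edges. This graph has 10 edges (3 extra). Not a tree.
Diameter (longest shortest path) = 3.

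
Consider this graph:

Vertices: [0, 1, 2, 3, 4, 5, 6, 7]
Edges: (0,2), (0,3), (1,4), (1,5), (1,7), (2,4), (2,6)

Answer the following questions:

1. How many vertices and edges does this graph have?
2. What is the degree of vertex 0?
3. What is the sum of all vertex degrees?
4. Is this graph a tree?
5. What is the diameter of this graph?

Count: 8 vertices, 7 edges.
Vertex 0 has neighbors [2, 3], degree = 2.
Handshaking lemma: 2 * 7 = 14.
A graph is a tree iff it is connected and has exactly n-1 edges. This graph is connected (all 8 vertices in one component) and has 8-1 = 7 edges. It is a tree.
Diameter (longest shortest path) = 5.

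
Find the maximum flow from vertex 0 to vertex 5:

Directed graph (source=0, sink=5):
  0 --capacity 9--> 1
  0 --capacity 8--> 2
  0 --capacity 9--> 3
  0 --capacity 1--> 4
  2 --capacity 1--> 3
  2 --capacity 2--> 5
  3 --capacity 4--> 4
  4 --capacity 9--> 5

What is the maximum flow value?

Computing max flow:
  Flow on (0->2): 2/8
  Flow on (0->3): 4/9
  Flow on (0->4): 1/1
  Flow on (2->5): 2/2
  Flow on (3->4): 4/4
  Flow on (4->5): 5/9
Maximum flow = 7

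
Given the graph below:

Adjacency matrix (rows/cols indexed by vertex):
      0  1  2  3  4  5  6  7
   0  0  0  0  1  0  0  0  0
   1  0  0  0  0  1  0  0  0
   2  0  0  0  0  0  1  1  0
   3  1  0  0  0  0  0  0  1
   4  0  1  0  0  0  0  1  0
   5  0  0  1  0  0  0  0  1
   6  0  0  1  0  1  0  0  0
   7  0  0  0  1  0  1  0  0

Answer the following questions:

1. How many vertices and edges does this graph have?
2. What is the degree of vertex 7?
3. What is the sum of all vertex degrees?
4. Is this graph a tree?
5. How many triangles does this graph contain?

Count: 8 vertices, 7 edges.
Vertex 7 has neighbors [3, 5], degree = 2.
Handshaking lemma: 2 * 7 = 14.
A graph is a tree iff it is connected and has exactly n-1 edges. This graph is connected (all 8 vertices in one component) and has 8-1 = 7 edges. It is a tree.
Number of triangles = 0.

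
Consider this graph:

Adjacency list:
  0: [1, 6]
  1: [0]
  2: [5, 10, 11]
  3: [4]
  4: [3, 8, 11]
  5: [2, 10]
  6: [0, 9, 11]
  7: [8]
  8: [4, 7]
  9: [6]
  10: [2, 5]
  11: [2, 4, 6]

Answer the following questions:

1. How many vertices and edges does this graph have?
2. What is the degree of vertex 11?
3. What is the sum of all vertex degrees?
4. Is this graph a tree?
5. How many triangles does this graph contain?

Count: 12 vertices, 12 edges.
Vertex 11 has neighbors [2, 4, 6], degree = 3.
Handshaking lemma: 2 * 12 = 24.
A tree on 12 vertices has 11 edges. This graph has 12 edges (1 extra). Not a tree.
Number of triangles = 1.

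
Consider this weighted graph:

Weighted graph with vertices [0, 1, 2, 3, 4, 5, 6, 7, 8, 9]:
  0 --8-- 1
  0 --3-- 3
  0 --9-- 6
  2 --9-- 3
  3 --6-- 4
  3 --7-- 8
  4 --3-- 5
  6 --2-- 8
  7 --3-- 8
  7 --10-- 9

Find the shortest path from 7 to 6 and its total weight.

Using Dijkstra's algorithm from vertex 7:
Shortest path: 7 -> 8 -> 6
Total weight: 3 + 2 = 5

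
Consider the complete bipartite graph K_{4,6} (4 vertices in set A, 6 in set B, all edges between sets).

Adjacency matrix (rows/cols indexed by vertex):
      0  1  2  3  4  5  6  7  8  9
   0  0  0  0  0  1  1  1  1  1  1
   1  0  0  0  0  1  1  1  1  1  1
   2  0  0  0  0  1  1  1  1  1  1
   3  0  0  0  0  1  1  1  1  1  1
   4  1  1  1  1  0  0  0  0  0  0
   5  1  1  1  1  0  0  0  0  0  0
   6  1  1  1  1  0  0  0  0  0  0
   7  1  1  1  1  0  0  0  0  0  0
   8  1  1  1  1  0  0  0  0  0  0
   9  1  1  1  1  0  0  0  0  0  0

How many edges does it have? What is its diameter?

K_{4,6} has 4 * 6 = 24 edges.
Any vertex reaches any opposite-side vertex in 1 step; same-side vertices reach in 2 steps via any opposite-side vertex.
Diameter = 2.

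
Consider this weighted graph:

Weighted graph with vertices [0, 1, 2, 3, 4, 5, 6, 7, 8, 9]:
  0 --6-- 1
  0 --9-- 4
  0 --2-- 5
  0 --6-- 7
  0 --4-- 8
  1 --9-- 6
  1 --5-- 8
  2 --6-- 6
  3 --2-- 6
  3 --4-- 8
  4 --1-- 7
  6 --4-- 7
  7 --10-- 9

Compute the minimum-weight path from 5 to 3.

Using Dijkstra's algorithm from vertex 5:
Shortest path: 5 -> 0 -> 8 -> 3
Total weight: 2 + 4 + 4 = 10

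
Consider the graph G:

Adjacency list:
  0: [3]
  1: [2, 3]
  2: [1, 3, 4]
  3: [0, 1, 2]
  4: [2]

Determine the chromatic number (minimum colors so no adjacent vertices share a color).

The graph has a maximum clique of size 3 (lower bound on chromatic number).
A valid 3-coloring: {0: 0, 1: 2, 2: 0, 3: 1, 4: 1}.
Chromatic number = 3.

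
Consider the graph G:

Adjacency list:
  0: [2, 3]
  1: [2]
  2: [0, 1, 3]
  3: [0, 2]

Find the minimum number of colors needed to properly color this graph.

The graph has a maximum clique of size 3 (lower bound on chromatic number).
A valid 3-coloring: {0: 1, 1: 1, 2: 0, 3: 2}.
Chromatic number = 3.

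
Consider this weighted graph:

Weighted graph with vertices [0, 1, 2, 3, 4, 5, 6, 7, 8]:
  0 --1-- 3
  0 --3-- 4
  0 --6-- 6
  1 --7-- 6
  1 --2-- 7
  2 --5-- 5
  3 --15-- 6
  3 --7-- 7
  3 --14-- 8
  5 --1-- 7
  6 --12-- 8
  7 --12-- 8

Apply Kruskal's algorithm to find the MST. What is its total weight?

Applying Kruskal's algorithm (sort edges by weight, add if no cycle):
  Add (0,3) w=1
  Add (5,7) w=1
  Add (1,7) w=2
  Add (0,4) w=3
  Add (2,5) w=5
  Add (0,6) w=6
  Add (1,6) w=7
  Skip (3,7) w=7 (creates cycle)
  Add (6,8) w=12
  Skip (7,8) w=12 (creates cycle)
  Skip (3,8) w=14 (creates cycle)
  Skip (3,6) w=15 (creates cycle)
MST weight = 37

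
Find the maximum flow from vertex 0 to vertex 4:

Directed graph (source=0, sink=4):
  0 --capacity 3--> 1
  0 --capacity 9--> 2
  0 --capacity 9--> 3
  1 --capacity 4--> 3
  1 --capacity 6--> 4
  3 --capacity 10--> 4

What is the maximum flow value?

Computing max flow:
  Flow on (0->1): 3/3
  Flow on (0->3): 9/9
  Flow on (1->4): 3/6
  Flow on (3->4): 9/10
Maximum flow = 12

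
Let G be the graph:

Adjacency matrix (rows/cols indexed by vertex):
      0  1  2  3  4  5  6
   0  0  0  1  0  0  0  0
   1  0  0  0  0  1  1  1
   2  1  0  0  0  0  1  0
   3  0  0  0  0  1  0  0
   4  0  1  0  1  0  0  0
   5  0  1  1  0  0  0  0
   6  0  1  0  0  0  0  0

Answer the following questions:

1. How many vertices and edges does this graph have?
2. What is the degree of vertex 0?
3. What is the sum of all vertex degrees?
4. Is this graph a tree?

Count: 7 vertices, 6 edges.
Vertex 0 has neighbors [2], degree = 1.
Handshaking lemma: 2 * 6 = 12.
A graph is a tree iff it is connected and has exactly n-1 edges. This graph is connected (all 7 vertices in one component) and has 7-1 = 6 edges. It is a tree.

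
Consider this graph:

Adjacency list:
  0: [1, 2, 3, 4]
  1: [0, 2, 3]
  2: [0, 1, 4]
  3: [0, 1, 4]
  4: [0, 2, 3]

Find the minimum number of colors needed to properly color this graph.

The graph has a maximum clique of size 3 (lower bound on chromatic number).
A valid 3-coloring: {0: 0, 1: 1, 2: 2, 3: 2, 4: 1}.
Chromatic number = 3.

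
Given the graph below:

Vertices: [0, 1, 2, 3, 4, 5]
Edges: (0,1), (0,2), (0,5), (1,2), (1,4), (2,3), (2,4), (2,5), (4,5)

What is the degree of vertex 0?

Vertex 0 has neighbors [1, 2, 5], so deg(0) = 3.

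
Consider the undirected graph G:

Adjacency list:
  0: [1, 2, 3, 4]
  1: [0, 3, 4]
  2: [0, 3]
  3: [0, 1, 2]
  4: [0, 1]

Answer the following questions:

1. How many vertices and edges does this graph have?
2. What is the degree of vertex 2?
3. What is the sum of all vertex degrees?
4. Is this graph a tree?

Count: 5 vertices, 7 edges.
Vertex 2 has neighbors [0, 3], degree = 2.
Handshaking lemma: 2 * 7 = 14.
A tree on 5 vertices has 4 edges. This graph has 7 edges (3 extra). Not a tree.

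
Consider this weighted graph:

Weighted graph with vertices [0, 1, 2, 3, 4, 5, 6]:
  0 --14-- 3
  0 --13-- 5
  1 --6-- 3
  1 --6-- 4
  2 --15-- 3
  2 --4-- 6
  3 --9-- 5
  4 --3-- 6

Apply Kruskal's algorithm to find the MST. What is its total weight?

Applying Kruskal's algorithm (sort edges by weight, add if no cycle):
  Add (4,6) w=3
  Add (2,6) w=4
  Add (1,3) w=6
  Add (1,4) w=6
  Add (3,5) w=9
  Add (0,5) w=13
  Skip (0,3) w=14 (creates cycle)
  Skip (2,3) w=15 (creates cycle)
MST weight = 41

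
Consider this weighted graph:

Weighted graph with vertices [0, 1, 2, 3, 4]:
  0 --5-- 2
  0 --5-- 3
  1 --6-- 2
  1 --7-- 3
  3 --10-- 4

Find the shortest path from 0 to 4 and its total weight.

Using Dijkstra's algorithm from vertex 0:
Shortest path: 0 -> 3 -> 4
Total weight: 5 + 10 = 15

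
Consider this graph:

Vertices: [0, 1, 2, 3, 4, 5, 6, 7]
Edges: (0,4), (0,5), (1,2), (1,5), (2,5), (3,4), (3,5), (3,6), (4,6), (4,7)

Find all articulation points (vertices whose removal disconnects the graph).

An articulation point is a vertex whose removal disconnects the graph.
Articulation points: [4, 5]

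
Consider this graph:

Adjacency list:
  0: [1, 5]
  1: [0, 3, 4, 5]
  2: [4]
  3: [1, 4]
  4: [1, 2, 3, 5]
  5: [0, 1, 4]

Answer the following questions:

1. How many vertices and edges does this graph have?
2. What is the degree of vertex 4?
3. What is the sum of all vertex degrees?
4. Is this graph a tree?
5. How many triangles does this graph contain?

Count: 6 vertices, 8 edges.
Vertex 4 has neighbors [1, 2, 3, 5], degree = 4.
Handshaking lemma: 2 * 8 = 16.
A tree on 6 vertices has 5 edges. This graph has 8 edges (3 extra). Not a tree.
Number of triangles = 3.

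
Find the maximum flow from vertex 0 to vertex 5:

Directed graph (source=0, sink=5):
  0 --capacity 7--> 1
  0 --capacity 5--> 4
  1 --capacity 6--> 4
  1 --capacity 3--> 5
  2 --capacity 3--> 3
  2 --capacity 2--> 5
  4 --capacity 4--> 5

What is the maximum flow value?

Computing max flow:
  Flow on (0->1): 3/7
  Flow on (0->4): 4/5
  Flow on (1->5): 3/3
  Flow on (4->5): 4/4
Maximum flow = 7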